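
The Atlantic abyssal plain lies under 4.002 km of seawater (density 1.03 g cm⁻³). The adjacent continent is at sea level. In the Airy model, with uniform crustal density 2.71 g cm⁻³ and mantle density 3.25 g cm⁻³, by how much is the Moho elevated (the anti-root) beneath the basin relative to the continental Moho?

Balancing pressure at the compensation depth: replacing crust with seawater at the top is compensated by replacing crust with mantle at the base: d (ρ_c − ρ_w) = a (ρ_m − ρ_c).
a = d (ρ_c − ρ_w)/(ρ_m − ρ_c) = 4.002 km × 1.68/0.54 = 12.5 km.

12.5 km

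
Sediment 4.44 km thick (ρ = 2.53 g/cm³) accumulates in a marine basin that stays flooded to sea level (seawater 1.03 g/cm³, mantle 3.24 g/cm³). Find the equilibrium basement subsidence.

3.01 km

Submarine loading: the sediment displaces seawater, and the subsidence is in turn flooded, so s (ρ_m − ρ_w) = t (ρ_sed − ρ_w).
s = 4.44 km × (2.53 − 1.03) / (3.24 − 1.03) = 3.01 km.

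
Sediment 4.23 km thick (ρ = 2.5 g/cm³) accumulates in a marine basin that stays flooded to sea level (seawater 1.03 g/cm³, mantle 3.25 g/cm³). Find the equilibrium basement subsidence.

2.8 km

Submarine loading: the sediment displaces seawater, and the subsidence is in turn flooded, so s (ρ_m − ρ_w) = t (ρ_sed − ρ_w).
s = 4.23 km × (2.5 − 1.03) / (3.25 − 1.03) = 2.8 km.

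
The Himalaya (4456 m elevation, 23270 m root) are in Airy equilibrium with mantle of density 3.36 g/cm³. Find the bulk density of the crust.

2.82 g/cm³

ρ_c h = (ρ_m − ρ_c) r → ρ_c (h + r) = ρ_m r → ρ_c = ρ_m r / (h + r).
ρ_c = 3.36 × 23270 m / (4456 m + 23270 m) = 2.82 g/cm³.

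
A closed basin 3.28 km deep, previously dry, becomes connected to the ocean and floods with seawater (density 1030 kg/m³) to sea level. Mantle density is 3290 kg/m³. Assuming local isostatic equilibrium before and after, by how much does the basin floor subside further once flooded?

After flooding the water column is d + s deep. Its weight must equal the weight of mantle displaced by the extra subsidence s: (d + s) ρ_w = s ρ_m.
s = d ρ_w / (ρ_m − ρ_w) = 3.28 km × 1030/(3290 − 1030) = 1.49 km.

1.49 km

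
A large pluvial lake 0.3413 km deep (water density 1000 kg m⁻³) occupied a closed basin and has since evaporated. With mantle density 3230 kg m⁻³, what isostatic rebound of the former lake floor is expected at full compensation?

0.106 km

u = d ρ_w/ρ_m = 0.3413 km × 1000/3230 = 0.106 km.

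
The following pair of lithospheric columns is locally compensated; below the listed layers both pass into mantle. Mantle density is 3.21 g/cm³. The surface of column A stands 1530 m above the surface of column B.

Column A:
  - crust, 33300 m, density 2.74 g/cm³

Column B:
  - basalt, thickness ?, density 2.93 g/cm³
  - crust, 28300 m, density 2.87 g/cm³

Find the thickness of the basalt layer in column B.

3990 m

Take the compensation level at the base of the deeper column (depth z_c below the surface of column A) and equate Σ ρ_i t_i down to z_c; mantle fills any gap and the z_c terms cancel.
Column A: 33300×2.74 + (z_c − 33300)×3.21
Column B: 1530×0 + x×2.93 + 28300×2.87 + (z_c − 1530 − 28300 − x)×3.21
The z_c×3.21 term appears on both sides and cancels. Collect the known terms of each column as K = Σ(ρt)_known − 3.21 × (depth of known layers): K_A = 91242 − 3.21×33300 = −15651; K_B = 81221 − 3.21×(1530 + 28300) = −14533.3.
Balance: K_A = K_B − x×(3.21 − 2.93), so x = (K_B − K_A)/(3.21 − 2.93) = 1117.7/0.28 = 3990 m.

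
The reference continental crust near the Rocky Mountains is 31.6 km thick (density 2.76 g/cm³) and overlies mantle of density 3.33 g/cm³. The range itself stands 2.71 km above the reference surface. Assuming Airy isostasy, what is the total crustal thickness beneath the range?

Root depth r = h ρ_c / (ρ_m − ρ_c) = 2.71 km × 2.76 / 0.57 = 13.12 km.
Total thickness = T + h + r = 31.6 km + 2.71 km + 13.12 km = 47.4 km.

47.4 km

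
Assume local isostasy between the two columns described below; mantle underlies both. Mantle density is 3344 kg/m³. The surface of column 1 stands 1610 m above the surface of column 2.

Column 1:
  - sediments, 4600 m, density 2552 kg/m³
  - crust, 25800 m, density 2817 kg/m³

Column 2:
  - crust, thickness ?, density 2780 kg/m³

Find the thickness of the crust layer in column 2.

Take the compensation level at the base of the deeper column (depth z_c below the surface of column 1) and equate Σ ρ_i t_i down to z_c; mantle fills any gap and the z_c terms cancel.
Column 1: 4600×2552 + 25800×2817 + (z_c − 30400)×3344
Column 2: 1610×0 + x×2780 + (z_c − 1610 − 0 − x)×3344
The z_c×3344 term appears on both sides and cancels. Collect the known terms of each column as K = Σ(ρt)_known − 3344 × (depth of known layers): K_1 = 84417800 − 3344×30400 = −17239800; K_2 = 0 − 3344×(1610 + 0) = −5383840.
Balance: K_1 = K_2 − x×(3344 − 2780), so x = (K_2 − K_1)/(3344 − 2780) = 11856000/564 = 21000 m.

21000 m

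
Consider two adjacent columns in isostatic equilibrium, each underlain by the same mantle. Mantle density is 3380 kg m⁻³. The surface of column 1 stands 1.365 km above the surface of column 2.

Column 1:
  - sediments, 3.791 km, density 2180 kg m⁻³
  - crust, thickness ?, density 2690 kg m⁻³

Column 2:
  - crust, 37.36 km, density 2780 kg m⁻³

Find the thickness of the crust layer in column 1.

Take the compensation level at the base of the deeper column (depth z_c below the surface of column 1) and equate Σ ρ_i t_i down to z_c; mantle fills any gap and the z_c terms cancel.
Column 1: 3.791×2180 + x×2690 + (z_c − 3.791 − x)×3380
Column 2: 1.365×0 + 37.36×2780 + (z_c − 1.365 − 37.36)×3380
The z_c×3380 term appears on both sides and cancels. Collect the known terms of each column as K = Σ(ρt)_known − 3380 × (depth of known layers): K_1 = 8264.38 − 3380×3.791 = −4549.2; K_2 = 103860.8 − 3380×(1.365 + 37.36) = −27029.7.
Balance: K_1 − x×(3380 − 2690) = K_2, so x = (K_1 − K_2)/(3380 − 2690) = 22480.5/690 = 32.6 km.

32.6 km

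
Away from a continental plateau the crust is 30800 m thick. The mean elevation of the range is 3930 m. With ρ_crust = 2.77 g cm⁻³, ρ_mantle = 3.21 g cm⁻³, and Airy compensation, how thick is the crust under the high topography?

59500 m

Root depth r = h ρ_c / (ρ_m − ρ_c) = 3930 m × 2.77 / 0.44 = 24740 m.
Total thickness = T + h + r = 30800 m + 3930 m + 24740 m = 59500 m.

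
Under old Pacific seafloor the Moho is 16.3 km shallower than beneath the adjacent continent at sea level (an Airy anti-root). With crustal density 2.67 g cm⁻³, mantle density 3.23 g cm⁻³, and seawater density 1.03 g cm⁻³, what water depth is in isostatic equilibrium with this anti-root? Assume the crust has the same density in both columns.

Replacing a thickness d of crust by seawater at the top must be balanced by replacing crust with mantle at the base: d (ρ_c − ρ_w) = a (ρ_m − ρ_c).
d = a (ρ_m − ρ_c)/(ρ_c − ρ_w) = 16.3 km × 0.56/1.64 = 5.57 km.

5.57 km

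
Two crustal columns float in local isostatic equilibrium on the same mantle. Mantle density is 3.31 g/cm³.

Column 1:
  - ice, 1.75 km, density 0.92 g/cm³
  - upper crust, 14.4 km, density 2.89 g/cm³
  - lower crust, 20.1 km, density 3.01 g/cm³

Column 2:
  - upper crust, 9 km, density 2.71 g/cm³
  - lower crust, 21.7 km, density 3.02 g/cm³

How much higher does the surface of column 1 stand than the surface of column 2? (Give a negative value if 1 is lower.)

1.38 km

For any compensation level in the mantle, the mantle terms cancel and isostasy reduces to e = (Σt_1 − Σt_2) − (Σ(ρt)_1 − Σ(ρt)_2) / ρ_m.
Σt_1 = 36.25 km; Σt_2 = 30.7 km; Σ(ρt)_1 = 103.727; Σ(ρt)_2 = 89.924 (in km·g/cm³).
e = (36.25 − 30.7) − (103.727 − 89.924) / 3.31 = 1.38 km.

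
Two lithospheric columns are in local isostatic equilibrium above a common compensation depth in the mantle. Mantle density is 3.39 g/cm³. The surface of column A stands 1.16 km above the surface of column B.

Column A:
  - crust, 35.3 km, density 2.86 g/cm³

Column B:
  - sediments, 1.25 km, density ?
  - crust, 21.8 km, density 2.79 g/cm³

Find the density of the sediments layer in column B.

Take the compensation level at the base of the deeper column (depth z_c below the surface of column A) and equate Σ ρ_i t_i down to z_c; mantle fills any gap and the z_c terms cancel.
Column A: 35.3×2.86 + (z_c − 35.3)×3.39
Column B: 1.16×0 + 1.25×ρ + 21.8×2.79 + (z_c − 1.16 − 23.05)×3.39
The z_c×3.39 term appears on both sides and cancels. Collect the known terms of each column as K = Σ(ρt)_known − 3.39 × (depth of known layers): K_A = 100.958 − 3.39×35.3 = −18.709; K_B = 60.822 − 3.39×(1.16 + 23.05) = −21.2499.
Balance: K_A = K_B + 1.25×ρ, so ρ = (K_A − K_B)/1.25 = 2.5409/1.25 = 2.03 g/cm³.

2.03 g/cm³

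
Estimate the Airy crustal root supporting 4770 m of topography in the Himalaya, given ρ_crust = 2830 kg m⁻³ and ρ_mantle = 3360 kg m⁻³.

By Archimedes' principle applied to the lithosphere: the weight of the topography is balanced by the buoyancy of the root, ρ_c h = (ρ_m − ρ_c) r.
r = h · ρ_c / (ρ_m − ρ_c) = 4770 m × 2830 / (3360 − 2830) = 25500 m.

25500 m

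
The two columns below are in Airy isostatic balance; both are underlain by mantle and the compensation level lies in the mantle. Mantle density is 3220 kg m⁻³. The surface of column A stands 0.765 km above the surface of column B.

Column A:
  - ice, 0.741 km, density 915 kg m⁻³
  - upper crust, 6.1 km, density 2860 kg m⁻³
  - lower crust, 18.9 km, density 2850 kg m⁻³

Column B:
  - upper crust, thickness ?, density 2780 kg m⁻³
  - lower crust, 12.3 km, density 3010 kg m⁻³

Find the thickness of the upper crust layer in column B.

Take the compensation level at the base of the deeper column (depth z_c below the surface of column A) and equate Σ ρ_i t_i down to z_c; mantle fills any gap and the z_c terms cancel.
Column A: 0.741×915 + 6.1×2860 + 18.9×2850 + (z_c − 25.741)×3220
Column B: 0.765×0 + x×2780 + 12.3×3010 + (z_c − 0.765 − 12.3 − x)×3220
The z_c×3220 term appears on both sides and cancels. Collect the known terms of each column as K = Σ(ρt)_known − 3220 × (depth of known layers): K_A = 71989.015 − 3220×25.741 = −10897.005; K_B = 37023 − 3220×(0.765 + 12.3) = −5046.3.
Balance: K_A = K_B − x×(3220 − 2780), so x = (K_B − K_A)/(3220 − 2780) = 5850.7/440 = 13.3 km.

13.3 km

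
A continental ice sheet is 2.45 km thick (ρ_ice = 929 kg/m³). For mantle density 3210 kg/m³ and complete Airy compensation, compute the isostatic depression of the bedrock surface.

In Airy isostatic equilibrium: the ice load ρ_ice t is balanced by mantle displaced below, ρ_m s.
s = t ρ_ice / ρ_m = 2.45 km × 929/3210 = 0.709 km.

0.709 km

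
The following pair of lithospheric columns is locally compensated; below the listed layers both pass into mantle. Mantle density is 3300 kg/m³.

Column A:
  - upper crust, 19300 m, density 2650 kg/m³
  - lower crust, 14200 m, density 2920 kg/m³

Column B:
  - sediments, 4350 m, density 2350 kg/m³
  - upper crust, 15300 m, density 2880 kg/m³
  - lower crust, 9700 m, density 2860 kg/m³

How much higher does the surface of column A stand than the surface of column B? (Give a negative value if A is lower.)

For any compensation level in the mantle, the mantle terms cancel and isostasy reduces to e = (Σt_A − Σt_B) − (Σ(ρt)_A − Σ(ρt)_B) / ρ_m.
Σt_A = 33500 m; Σt_B = 29350 m; Σ(ρt)_A = 92609000; Σ(ρt)_B = 82028500 (in m·kg/m³).
e = (33500 − 29350) − (92609000 − 82028500) / 3300 = 944 m.

944 m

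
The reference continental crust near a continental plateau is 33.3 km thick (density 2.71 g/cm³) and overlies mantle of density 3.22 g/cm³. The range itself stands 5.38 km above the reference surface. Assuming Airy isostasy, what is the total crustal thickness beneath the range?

67.3 km

Root depth r = h ρ_c / (ρ_m − ρ_c) = 5.38 km × 2.71 / 0.51 = 28.59 km.
Total thickness = T + h + r = 33.3 km + 5.38 km + 28.59 km = 67.3 km.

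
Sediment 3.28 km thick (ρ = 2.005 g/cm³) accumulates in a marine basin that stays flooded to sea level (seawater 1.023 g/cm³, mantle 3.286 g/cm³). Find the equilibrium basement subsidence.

1.42 km

Submarine loading: the sediment displaces seawater, and the subsidence is in turn flooded, so s (ρ_m − ρ_w) = t (ρ_sed − ρ_w).
s = 3.28 km × (2.005 − 1.023) / (3.286 − 1.023) = 1.42 km.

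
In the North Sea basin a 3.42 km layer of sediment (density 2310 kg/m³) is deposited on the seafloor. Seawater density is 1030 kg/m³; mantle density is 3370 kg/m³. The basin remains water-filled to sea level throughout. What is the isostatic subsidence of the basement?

Submarine loading: the sediment displaces seawater, and the subsidence is in turn flooded, so s (ρ_m − ρ_w) = t (ρ_sed − ρ_w).
s = 3.42 km × (2310 − 1030) / (3370 − 1030) = 1.87 km.

1.87 km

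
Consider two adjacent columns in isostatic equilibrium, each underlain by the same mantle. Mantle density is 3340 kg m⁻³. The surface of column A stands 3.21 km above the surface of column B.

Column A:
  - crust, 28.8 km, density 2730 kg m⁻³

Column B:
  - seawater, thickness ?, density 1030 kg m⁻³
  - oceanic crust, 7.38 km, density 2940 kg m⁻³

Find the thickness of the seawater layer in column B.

1.69 km

Take the compensation level at the base of the deeper column (depth z_c below the surface of column A) and equate Σ ρ_i t_i down to z_c; mantle fills any gap and the z_c terms cancel.
Column A: 28.8×2730 + (z_c − 28.8)×3340
Column B: 3.21×0 + x×1030 + 7.38×2940 + (z_c − 3.21 − 7.38 − x)×3340
The z_c×3340 term appears on both sides and cancels. Collect the known terms of each column as K = Σ(ρt)_known − 3340 × (depth of known layers): K_A = 78624 − 3340×28.8 = −17568; K_B = 21697.2 − 3340×(3.21 + 7.38) = −13673.4.
Balance: K_A = K_B − x×(3340 − 1030), so x = (K_B − K_A)/(3340 − 1030) = 3894.6/2310 = 1.69 km.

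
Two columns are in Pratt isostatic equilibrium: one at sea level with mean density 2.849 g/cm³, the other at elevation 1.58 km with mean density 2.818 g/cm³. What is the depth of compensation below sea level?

144 km

ρ_ref D = ρ (D + h) → D (ρ_ref − ρ) = ρ h.
D = ρ h/(ρ_ref − ρ) = 2.818 × 1.58 km/(2.849 − 2.818) = 144 km.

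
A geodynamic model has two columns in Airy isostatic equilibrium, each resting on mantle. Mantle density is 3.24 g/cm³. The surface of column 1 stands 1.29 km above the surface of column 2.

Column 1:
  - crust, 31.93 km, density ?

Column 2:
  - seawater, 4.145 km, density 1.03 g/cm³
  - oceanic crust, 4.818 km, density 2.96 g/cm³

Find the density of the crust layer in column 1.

2.78 g/cm³

Take the compensation level at the base of the deeper column (depth z_c below the surface of column 1) and equate Σ ρ_i t_i down to z_c; mantle fills any gap and the z_c terms cancel.
Column 1: 31.93×ρ + (z_c − 31.93)×3.24
Column 2: 1.29×0 + 4.145×1.03 + 4.818×2.96 + (z_c − 1.29 − 8.963)×3.24
The z_c×3.24 term appears on both sides and cancels. Collect the known terms of each column as K = Σ(ρt)_known − 3.24 × (depth of known layers): K_1 = 0 − 3.24×31.93 = −103.4532; K_2 = 18.53063 − 3.24×(1.29 + 8.963) = −14.68909.
Balance: K_1 + 31.93×ρ = K_2, so ρ = (K_2 − K_1)/31.93 = 88.7641/31.93 = 2.78 g/cm³.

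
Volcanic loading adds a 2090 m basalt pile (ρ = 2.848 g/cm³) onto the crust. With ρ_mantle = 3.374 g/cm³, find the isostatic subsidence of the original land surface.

1760 m

Subaerial loading: s = t ρ_load / ρ_m.
s = 2090 m × 2.848/3.374 = 1760 m.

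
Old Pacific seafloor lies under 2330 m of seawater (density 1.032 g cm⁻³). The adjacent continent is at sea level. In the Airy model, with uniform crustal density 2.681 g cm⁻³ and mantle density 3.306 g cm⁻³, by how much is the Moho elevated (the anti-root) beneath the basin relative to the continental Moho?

6150 m

In Airy isostatic equilibrium: replacing crust with seawater at the top is compensated by replacing crust with mantle at the base: d (ρ_c − ρ_w) = a (ρ_m − ρ_c).
a = d (ρ_c − ρ_w)/(ρ_m − ρ_c) = 2330 m × 1.649/0.625 = 6150 m.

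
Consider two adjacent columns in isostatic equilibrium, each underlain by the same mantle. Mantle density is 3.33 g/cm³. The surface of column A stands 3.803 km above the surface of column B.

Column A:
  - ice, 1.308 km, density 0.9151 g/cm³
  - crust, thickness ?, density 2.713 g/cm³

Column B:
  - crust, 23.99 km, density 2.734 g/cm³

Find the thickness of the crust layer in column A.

Take the compensation level at the base of the deeper column (depth z_c below the surface of column A) and equate Σ ρ_i t_i down to z_c; mantle fills any gap and the z_c terms cancel.
Column A: 1.308×0.9151 + x×2.713 + (z_c − 1.308 − x)×3.33
Column B: 3.803×0 + 23.99×2.734 + (z_c − 3.803 − 23.99)×3.33
The z_c×3.33 term appears on both sides and cancels. Collect the known terms of each column as K = Σ(ρt)_known − 3.33 × (depth of known layers): K_A = 1.1969508 − 3.33×1.308 = −3.1586892; K_B = 65.58866 − 3.33×(3.803 + 23.99) = −26.96203.
Balance: K_A − x×(3.33 − 2.713) = K_B, so x = (K_A − K_B)/(3.33 − 2.713) = 23.8033/0.617 = 38.6 km.

38.6 km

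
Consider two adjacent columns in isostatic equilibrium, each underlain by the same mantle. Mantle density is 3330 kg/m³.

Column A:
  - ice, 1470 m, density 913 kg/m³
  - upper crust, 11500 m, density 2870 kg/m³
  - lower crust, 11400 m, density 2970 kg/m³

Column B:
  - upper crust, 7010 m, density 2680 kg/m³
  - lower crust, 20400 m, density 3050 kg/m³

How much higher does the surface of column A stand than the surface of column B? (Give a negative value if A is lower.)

For any compensation level in the mantle, the mantle terms cancel and isostasy reduces to e = (Σt_A − Σt_B) − (Σ(ρt)_A − Σ(ρt)_B) / ρ_m.
Σt_A = 24370 m; Σt_B = 27410 m; Σ(ρt)_A = 68205110; Σ(ρt)_B = 81006800 (in m·kg/m³).
e = (24370 − 27410) − (68205110 − 81006800) / 3330 = 804 m.

804 m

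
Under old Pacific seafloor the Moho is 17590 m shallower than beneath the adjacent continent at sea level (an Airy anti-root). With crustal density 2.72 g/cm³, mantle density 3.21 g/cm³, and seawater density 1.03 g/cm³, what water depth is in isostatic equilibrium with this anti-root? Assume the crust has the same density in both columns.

Replacing a thickness d of crust by seawater at the top must be balanced by replacing crust with mantle at the base: d (ρ_c − ρ_w) = a (ρ_m − ρ_c).
d = a (ρ_m − ρ_c)/(ρ_c − ρ_w) = 17590 m × 0.49/1.69 = 5100 m.

5100 m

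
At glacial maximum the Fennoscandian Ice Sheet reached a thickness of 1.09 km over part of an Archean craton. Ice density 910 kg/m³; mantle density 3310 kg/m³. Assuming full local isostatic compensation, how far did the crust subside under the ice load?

Balancing pressure at the compensation depth: the ice load ρ_ice t is balanced by mantle displaced below, ρ_m s.
s = t ρ_ice / ρ_m = 1.09 km × 910/3310 = 0.3 km.

0.3 km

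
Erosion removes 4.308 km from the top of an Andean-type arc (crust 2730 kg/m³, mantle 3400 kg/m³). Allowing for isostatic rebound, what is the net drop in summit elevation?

Rebound u = e ρ_c/ρ_m = 4.308 km × 2730/3400 = 3.459 km.
Net surface drop = e − u = 4.308 km − 3.459 km = e (ρ_m − ρ_c)/ρ_m = 0.849 km.

0.849 km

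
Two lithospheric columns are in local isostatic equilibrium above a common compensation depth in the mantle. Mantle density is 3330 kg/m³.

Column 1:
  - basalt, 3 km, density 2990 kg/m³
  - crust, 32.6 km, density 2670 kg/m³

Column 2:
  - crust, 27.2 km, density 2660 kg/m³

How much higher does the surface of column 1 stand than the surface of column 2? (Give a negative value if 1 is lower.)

1.29 km

For any compensation level in the mantle, the mantle terms cancel and isostasy reduces to e = (Σt_1 − Σt_2) − (Σ(ρt)_1 − Σ(ρt)_2) / ρ_m.
Σt_1 = 35.6 km; Σt_2 = 27.2 km; Σ(ρt)_1 = 96012; Σ(ρt)_2 = 72352 (in km·kg/m³).
e = (35.6 − 27.2) − (96012 − 72352) / 3330 = 1.29 km.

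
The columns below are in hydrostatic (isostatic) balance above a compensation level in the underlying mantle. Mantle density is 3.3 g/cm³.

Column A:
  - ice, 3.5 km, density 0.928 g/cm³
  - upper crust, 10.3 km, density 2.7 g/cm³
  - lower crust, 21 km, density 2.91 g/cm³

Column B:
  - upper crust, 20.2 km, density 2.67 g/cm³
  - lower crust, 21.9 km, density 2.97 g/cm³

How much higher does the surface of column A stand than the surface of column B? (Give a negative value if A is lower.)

For any compensation level in the mantle, the mantle terms cancel and isostasy reduces to e = (Σt_A − Σt_B) − (Σ(ρt)_A − Σ(ρt)_B) / ρ_m.
Σt_A = 34.8 km; Σt_B = 42.1 km; Σ(ρt)_A = 92.168; Σ(ρt)_B = 118.977 (in km·g/cm³).
e = (34.8 − 42.1) − (92.168 − 118.977) / 3.3 = 0.824 km.

0.824 km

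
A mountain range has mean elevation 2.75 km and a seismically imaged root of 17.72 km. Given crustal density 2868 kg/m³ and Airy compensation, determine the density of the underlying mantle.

Airy balance: ρ_c h = (ρ_m − ρ_c) r → ρ_m = ρ_c (1 + h/r).
ρ_m = 2868 × (1 + 2.75 km/17.72 km) = 3310 kg/m³.

3310 kg/m³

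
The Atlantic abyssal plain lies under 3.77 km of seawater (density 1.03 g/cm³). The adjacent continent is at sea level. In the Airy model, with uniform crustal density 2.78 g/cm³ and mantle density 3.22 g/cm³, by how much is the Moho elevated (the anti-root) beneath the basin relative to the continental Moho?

For local isostatic compensation: replacing crust with seawater at the top is compensated by replacing crust with mantle at the base: d (ρ_c − ρ_w) = a (ρ_m − ρ_c).
a = d (ρ_c − ρ_w)/(ρ_m − ρ_c) = 3.77 km × 1.75/0.44 = 15 km.

15 km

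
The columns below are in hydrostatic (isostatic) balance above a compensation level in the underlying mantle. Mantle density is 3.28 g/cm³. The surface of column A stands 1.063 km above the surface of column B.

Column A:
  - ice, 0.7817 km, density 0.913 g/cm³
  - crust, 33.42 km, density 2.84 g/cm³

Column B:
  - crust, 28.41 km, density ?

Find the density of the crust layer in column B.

2.82 g/cm³

Take the compensation level at the base of the deeper column (depth z_c below the surface of column A) and equate Σ ρ_i t_i down to z_c; mantle fills any gap and the z_c terms cancel.
Column A: 0.7817×0.913 + 33.42×2.84 + (z_c − 34.2017)×3.28
Column B: 1.063×0 + 28.41×ρ + (z_c − 1.063 − 28.41)×3.28
The z_c×3.28 term appears on both sides and cancels. Collect the known terms of each column as K = Σ(ρt)_known − 3.28 × (depth of known layers): K_A = 95.6264921 − 3.28×34.2017 = −16.5550839; K_B = 0 − 3.28×(1.063 + 28.41) = −96.67144.
Balance: K_A = K_B + 28.41×ρ, so ρ = (K_A − K_B)/28.41 = 80.1164/28.41 = 2.82 g/cm³.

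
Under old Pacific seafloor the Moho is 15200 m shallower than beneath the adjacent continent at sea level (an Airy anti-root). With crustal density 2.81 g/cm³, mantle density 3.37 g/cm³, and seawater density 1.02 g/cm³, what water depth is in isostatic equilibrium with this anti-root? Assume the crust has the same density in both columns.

4760 m

Replacing a thickness d of crust by seawater at the top must be balanced by replacing crust with mantle at the base: d (ρ_c − ρ_w) = a (ρ_m − ρ_c).
d = a (ρ_m − ρ_c)/(ρ_c − ρ_w) = 15200 m × 0.56/1.79 = 4760 m.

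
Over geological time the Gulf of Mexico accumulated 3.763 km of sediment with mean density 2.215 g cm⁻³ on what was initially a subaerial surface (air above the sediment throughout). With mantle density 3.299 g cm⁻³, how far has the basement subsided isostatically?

Subaerial load: s = t ρ_sed / ρ_m = 3.763 km × 2.215/3.299 = 2.53 km.

2.53 km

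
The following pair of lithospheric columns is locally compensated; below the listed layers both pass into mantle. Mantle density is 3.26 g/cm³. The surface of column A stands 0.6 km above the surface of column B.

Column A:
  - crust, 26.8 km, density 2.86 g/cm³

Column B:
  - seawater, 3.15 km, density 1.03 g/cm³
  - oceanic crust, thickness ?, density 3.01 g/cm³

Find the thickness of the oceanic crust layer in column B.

Take the compensation level at the base of the deeper column (depth z_c below the surface of column A) and equate Σ ρ_i t_i down to z_c; mantle fills any gap and the z_c terms cancel.
Column A: 26.8×2.86 + (z_c − 26.8)×3.26
Column B: 0.6×0 + 3.15×1.03 + x×3.01 + (z_c − 0.6 − 3.15 − x)×3.26
The z_c×3.26 term appears on both sides and cancels. Collect the known terms of each column as K = Σ(ρt)_known − 3.26 × (depth of known layers): K_A = 76.648 − 3.26×26.8 = −10.72; K_B = 3.2445 − 3.26×(0.6 + 3.15) = −8.9805.
Balance: K_A = K_B − x×(3.26 − 3.01), so x = (K_B − K_A)/(3.26 − 3.01) = 1.7395/0.25 = 6.96 km.

6.96 km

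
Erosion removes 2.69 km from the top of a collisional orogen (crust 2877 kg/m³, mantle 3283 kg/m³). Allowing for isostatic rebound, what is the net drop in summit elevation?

0.333 km

Rebound u = e ρ_c/ρ_m = 2.69 km × 2877/3283 = 2.357 km.
Net surface drop = e − u = 2.69 km − 2.357 km = e (ρ_m − ρ_c)/ρ_m = 0.333 km.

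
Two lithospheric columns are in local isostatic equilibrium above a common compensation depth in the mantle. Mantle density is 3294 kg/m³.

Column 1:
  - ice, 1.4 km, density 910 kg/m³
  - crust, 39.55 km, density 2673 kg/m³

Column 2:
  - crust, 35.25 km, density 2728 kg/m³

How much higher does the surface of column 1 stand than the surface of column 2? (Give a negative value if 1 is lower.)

2.41 km

For any compensation level in the mantle, the mantle terms cancel and isostasy reduces to e = (Σt_1 − Σt_2) − (Σ(ρt)_1 − Σ(ρt)_2) / ρ_m.
Σt_1 = 40.95 km; Σt_2 = 35.25 km; Σ(ρt)_1 = 106991.15; Σ(ρt)_2 = 96162 (in km·kg/m³).
e = (40.95 − 35.25) − (106991.15 − 96162) / 3294 = 2.41 km.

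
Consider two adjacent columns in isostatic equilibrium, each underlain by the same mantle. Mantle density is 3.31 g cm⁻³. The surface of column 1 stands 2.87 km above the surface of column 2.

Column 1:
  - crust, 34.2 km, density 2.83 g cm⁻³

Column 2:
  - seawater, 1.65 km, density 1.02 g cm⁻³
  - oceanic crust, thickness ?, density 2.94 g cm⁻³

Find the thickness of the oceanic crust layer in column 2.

8.48 km

Take the compensation level at the base of the deeper column (depth z_c below the surface of column 1) and equate Σ ρ_i t_i down to z_c; mantle fills any gap and the z_c terms cancel.
Column 1: 34.2×2.83 + (z_c − 34.2)×3.31
Column 2: 2.87×0 + 1.65×1.02 + x×2.94 + (z_c − 2.87 − 1.65 − x)×3.31
The z_c×3.31 term appears on both sides and cancels. Collect the known terms of each column as K = Σ(ρt)_known − 3.31 × (depth of known layers): K_1 = 96.786 − 3.31×34.2 = −16.416; K_2 = 1.683 − 3.31×(2.87 + 1.65) = −13.2782.
Balance: K_1 = K_2 − x×(3.31 − 2.94), so x = (K_2 − K_1)/(3.31 − 2.94) = 3.1378/0.37 = 8.48 km.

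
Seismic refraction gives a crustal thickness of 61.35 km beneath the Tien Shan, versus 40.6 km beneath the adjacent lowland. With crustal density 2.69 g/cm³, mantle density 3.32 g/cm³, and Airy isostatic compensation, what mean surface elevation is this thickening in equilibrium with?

3.94 km

Excess crust Δ = 61.35 km − 40.6 km = 20.75 km, split between elevation h and root r with h + r = Δ.
Airy balance ρ_c h = (ρ_m − ρ_c) r gives r = h ρ_c/(ρ_m − ρ_c), so h (1 + ρ_c/(ρ_m − ρ_c)) = Δ, i.e. h = Δ (ρ_m − ρ_c)/ρ_m.
h = 20.75 km × 0.63/3.32 = 3.94 km.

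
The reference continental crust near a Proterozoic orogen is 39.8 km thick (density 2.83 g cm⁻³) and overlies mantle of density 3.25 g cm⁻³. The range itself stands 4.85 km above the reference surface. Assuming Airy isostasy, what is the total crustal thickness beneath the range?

Root depth r = h ρ_c / (ρ_m − ρ_c) = 4.85 km × 2.83 / 0.42 = 32.68 km.
Total thickness = T + h + r = 39.8 km + 4.85 km + 32.68 km = 77.3 km.

77.3 km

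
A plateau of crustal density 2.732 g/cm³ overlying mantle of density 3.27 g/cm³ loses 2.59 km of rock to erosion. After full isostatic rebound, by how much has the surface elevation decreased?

0.426 km

Rebound u = e ρ_c/ρ_m = 2.59 km × 2.732/3.27 = 2.164 km.
Net surface drop = e − u = 2.59 km − 2.164 km = e (ρ_m − ρ_c)/ρ_m = 0.426 km.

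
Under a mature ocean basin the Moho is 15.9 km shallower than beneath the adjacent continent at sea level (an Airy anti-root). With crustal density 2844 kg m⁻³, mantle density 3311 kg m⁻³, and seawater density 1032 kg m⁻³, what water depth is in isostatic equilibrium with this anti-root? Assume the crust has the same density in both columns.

Replacing a thickness d of crust by seawater at the top must be balanced by replacing crust with mantle at the base: d (ρ_c − ρ_w) = a (ρ_m − ρ_c).
d = a (ρ_m − ρ_c)/(ρ_c − ρ_w) = 15.9 km × 467/1812 = 4.1 km.

4.1 km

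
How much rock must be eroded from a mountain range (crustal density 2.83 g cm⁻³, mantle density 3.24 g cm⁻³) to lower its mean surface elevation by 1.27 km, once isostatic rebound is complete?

Net drop Δ = e − u = e − e ρ_c/ρ_m = e (ρ_m − ρ_c)/ρ_m.
e = Δ ρ_m/(ρ_m − ρ_c) = 1.27 km × 3.24/0.41 = 10 km.

10 km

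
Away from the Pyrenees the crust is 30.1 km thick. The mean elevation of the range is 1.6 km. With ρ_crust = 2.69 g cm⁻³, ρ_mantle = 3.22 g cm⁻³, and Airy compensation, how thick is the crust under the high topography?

Root depth r = h ρ_c / (ρ_m − ρ_c) = 1.6 km × 2.69 / 0.53 = 8.121 km.
Total thickness = T + h + r = 30.1 km + 1.6 km + 8.121 km = 39.8 km.

39.8 km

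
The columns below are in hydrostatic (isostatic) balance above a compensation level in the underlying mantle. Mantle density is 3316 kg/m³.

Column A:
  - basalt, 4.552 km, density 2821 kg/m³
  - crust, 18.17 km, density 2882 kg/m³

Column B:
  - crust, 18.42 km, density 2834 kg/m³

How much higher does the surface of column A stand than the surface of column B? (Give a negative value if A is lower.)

For any compensation level in the mantle, the mantle terms cancel and isostasy reduces to e = (Σt_A − Σt_B) − (Σ(ρt)_A − Σ(ρt)_B) / ρ_m.
Σt_A = 22.722 km; Σt_B = 18.42 km; Σ(ρt)_A = 65207.132; Σ(ρt)_B = 52202.28 (in km·kg/m³).
e = (22.722 − 18.42) − (65207.132 − 52202.28) / 3316 = 0.38 km.

0.38 km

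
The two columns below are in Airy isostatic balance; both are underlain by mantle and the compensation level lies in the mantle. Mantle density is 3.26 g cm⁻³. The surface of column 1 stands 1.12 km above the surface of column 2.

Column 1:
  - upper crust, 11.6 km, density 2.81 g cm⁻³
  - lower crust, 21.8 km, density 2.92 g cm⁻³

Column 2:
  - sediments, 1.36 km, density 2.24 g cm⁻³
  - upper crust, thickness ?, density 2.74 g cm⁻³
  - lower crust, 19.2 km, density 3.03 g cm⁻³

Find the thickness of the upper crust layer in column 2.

Take the compensation level at the base of the deeper column (depth z_c below the surface of column 1) and equate Σ ρ_i t_i down to z_c; mantle fills any gap and the z_c terms cancel.
Column 1: 11.6×2.81 + 21.8×2.92 + (z_c − 33.4)×3.26
Column 2: 1.12×0 + 1.36×2.24 + x×2.74 + 19.2×3.03 + (z_c − 1.12 − 20.56 − x)×3.26
The z_c×3.26 term appears on both sides and cancels. Collect the known terms of each column as K = Σ(ρt)_known − 3.26 × (depth of known layers): K_1 = 96.252 − 3.26×33.4 = −12.632; K_2 = 61.2224 − 3.26×(1.12 + 20.56) = −9.4544.
Balance: K_1 = K_2 − x×(3.26 − 2.74), so x = (K_2 − K_1)/(3.26 − 2.74) = 3.1776/0.52 = 6.11 km.

6.11 km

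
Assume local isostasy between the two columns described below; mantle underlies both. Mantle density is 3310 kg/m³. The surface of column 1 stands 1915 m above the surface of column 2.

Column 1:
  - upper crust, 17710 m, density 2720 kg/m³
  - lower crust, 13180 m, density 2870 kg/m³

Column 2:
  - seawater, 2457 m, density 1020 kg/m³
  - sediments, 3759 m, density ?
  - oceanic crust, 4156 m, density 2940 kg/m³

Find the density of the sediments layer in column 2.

2580 kg/m³

Take the compensation level at the base of the deeper column (depth z_c below the surface of column 1) and equate Σ ρ_i t_i down to z_c; mantle fills any gap and the z_c terms cancel.
Column 1: 17710×2720 + 13180×2870 + (z_c − 30890)×3310
Column 2: 1915×0 + 2457×1020 + 3759×ρ + 4156×2940 + (z_c − 1915 − 10372)×3310
The z_c×3310 term appears on both sides and cancels. Collect the known terms of each column as K = Σ(ρt)_known − 3310 × (depth of known layers): K_1 = 85997800 − 3310×30890 = −16248100; K_2 = 14724780 − 3310×(1915 + 10372) = −25945190.
Balance: K_1 = K_2 + 3759×ρ, so ρ = (K_1 − K_2)/3759 = 9697090/3759 = 2580 kg/m³.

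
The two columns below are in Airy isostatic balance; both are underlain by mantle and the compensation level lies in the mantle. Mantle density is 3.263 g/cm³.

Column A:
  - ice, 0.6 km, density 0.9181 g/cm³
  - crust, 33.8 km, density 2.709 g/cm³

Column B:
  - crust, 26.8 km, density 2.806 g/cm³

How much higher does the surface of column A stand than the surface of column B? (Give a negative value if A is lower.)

For any compensation level in the mantle, the mantle terms cancel and isostasy reduces to e = (Σt_A − Σt_B) − (Σ(ρt)_A − Σ(ρt)_B) / ρ_m.
Σt_A = 34.4 km; Σt_B = 26.8 km; Σ(ρt)_A = 92.11506; Σ(ρt)_B = 75.2008 (in km·g/cm³).
e = (34.4 − 26.8) − (92.11506 − 75.2008) / 3.263 = 2.42 km.

2.42 km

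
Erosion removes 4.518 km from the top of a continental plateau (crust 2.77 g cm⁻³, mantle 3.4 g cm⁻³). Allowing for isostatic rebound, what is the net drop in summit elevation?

Rebound u = e ρ_c/ρ_m = 4.518 km × 2.77/3.4 = 3.681 km.
Net surface drop = e − u = 4.518 km − 3.681 km = e (ρ_m − ρ_c)/ρ_m = 0.837 km.

0.837 km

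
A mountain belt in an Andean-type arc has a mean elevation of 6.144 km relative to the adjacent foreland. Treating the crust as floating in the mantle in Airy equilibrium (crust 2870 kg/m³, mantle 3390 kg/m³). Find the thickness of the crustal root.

Balancing pressure at the compensation depth: the weight of the topography is balanced by the buoyancy of the root, ρ_c h = (ρ_m − ρ_c) r.
r = h · ρ_c / (ρ_m − ρ_c) = 6.144 km × 2870 / (3390 − 2870) = 33.9 km.

33.9 km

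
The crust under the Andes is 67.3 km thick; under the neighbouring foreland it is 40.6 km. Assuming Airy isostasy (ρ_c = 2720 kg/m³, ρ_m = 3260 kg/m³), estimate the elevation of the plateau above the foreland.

Excess crust Δ = 67.3 km − 40.6 km = 26.7 km, split between elevation h and root r with h + r = Δ.
Airy balance ρ_c h = (ρ_m − ρ_c) r gives r = h ρ_c/(ρ_m − ρ_c), so h (1 + ρ_c/(ρ_m − ρ_c)) = Δ, i.e. h = Δ (ρ_m − ρ_c)/ρ_m.
h = 26.7 km × 540/3260 = 4.42 km.

4.42 km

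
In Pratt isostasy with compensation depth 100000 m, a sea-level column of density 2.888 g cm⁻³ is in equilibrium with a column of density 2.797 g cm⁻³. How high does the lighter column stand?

ρ_ref D = ρ (D + h) → h = D (ρ_ref − ρ)/ρ.
h = 100000 m × (2.888 − 2.797)/2.797 = 3250 m.

3250 m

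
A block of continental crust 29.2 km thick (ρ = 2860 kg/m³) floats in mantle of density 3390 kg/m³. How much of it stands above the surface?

Floating equilibrium: submerged depth d = t ρ_obj/ρ_fluid = 29.2 km × 2860/3390 = 24.63 km.
Freeboard = t − d = 29.2 km − 24.63 km = 4.57 km.

4.57 km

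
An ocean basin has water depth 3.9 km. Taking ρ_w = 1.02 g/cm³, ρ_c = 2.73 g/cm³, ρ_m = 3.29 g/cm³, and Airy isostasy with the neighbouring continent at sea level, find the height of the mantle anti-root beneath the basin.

11.9 km

Isostatic balance requires: replacing crust with seawater at the top is compensated by replacing crust with mantle at the base: d (ρ_c − ρ_w) = a (ρ_m − ρ_c).
a = d (ρ_c − ρ_w)/(ρ_m − ρ_c) = 3.9 km × 1.71/0.56 = 11.9 km.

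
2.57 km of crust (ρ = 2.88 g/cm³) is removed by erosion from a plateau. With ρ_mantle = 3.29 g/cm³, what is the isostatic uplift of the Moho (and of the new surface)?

2.25 km

Unloading: uplift u = e ρ_c/ρ_m = 2.57 km × 2.88/3.29 = 2.25 km.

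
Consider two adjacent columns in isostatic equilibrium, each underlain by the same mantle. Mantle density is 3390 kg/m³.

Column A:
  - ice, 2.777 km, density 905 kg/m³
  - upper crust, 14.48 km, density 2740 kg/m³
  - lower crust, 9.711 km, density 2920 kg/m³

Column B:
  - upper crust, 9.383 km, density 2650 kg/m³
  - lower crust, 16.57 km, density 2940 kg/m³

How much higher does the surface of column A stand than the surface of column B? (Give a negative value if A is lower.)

For any compensation level in the mantle, the mantle terms cancel and isostasy reduces to e = (Σt_A − Σt_B) − (Σ(ρt)_A − Σ(ρt)_B) / ρ_m.
Σt_A = 26.968 km; Σt_B = 25.953 km; Σ(ρt)_A = 70544.505; Σ(ρt)_B = 73580.75 (in km·kg/m³).
e = (26.968 − 25.953) − (70544.505 − 73580.75) / 3390 = 1.91 km.

1.91 km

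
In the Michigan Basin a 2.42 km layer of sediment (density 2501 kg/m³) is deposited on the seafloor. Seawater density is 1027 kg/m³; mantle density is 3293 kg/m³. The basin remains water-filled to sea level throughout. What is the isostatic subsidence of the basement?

Submarine loading: the sediment displaces seawater, and the subsidence is in turn flooded, so s (ρ_m − ρ_w) = t (ρ_sed − ρ_w).
s = 2.42 km × (2501 − 1027) / (3293 − 1027) = 1.57 km.

1.57 km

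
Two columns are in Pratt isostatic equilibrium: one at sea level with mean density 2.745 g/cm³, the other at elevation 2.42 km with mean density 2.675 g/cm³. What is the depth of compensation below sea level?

ρ_ref D = ρ (D + h) → D (ρ_ref − ρ) = ρ h.
D = ρ h/(ρ_ref − ρ) = 2.675 × 2.42 km/(2.745 − 2.675) = 92.5 km.

92.5 km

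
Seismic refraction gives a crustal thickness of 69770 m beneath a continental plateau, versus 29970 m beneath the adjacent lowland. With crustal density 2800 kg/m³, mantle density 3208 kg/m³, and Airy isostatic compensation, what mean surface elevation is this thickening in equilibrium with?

Excess crust Δ = 69770 m − 29970 m = 39800 m, split between elevation h and root r with h + r = Δ.
Airy balance ρ_c h = (ρ_m − ρ_c) r gives r = h ρ_c/(ρ_m − ρ_c), so h (1 + ρ_c/(ρ_m − ρ_c)) = Δ, i.e. h = Δ (ρ_m − ρ_c)/ρ_m.
h = 39800 m × 408/3208 = 5060 m.

5060 m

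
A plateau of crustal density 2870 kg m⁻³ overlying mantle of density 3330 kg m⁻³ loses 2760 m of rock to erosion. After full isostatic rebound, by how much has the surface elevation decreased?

Rebound u = e ρ_c/ρ_m = 2760 m × 2870/3330 = 2379 m.
Net surface drop = e − u = 2760 m − 2379 m = e (ρ_m − ρ_c)/ρ_m = 381 m.

381 m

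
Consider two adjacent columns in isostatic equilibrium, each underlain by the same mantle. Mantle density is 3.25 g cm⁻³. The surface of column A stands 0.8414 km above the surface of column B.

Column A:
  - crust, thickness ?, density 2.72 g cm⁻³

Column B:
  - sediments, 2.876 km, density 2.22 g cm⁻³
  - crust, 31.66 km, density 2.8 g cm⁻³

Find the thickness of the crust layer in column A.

Take the compensation level at the base of the deeper column (depth z_c below the surface of column A) and equate Σ ρ_i t_i down to z_c; mantle fills any gap and the z_c terms cancel.
Column A: x×2.72 + (z_c − 0 − x)×3.25
Column B: 0.8414×0 + 2.876×2.22 + 31.66×2.8 + (z_c − 0.8414 − 34.536)×3.25
The z_c×3.25 term appears on both sides and cancels. Collect the known terms of each column as K = Σ(ρt)_known − 3.25 × (depth of known layers): K_A = 0 − 3.25×0 = 0; K_B = 95.03272 − 3.25×(0.8414 + 34.536) = −19.94383.
Balance: K_A − x×(3.25 − 2.72) = K_B, so x = (K_A − K_B)/(3.25 − 2.72) = 19.9438/0.53 = 37.6 km.

37.6 km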